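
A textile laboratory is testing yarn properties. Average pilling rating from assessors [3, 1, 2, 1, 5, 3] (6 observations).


Formula: Mean = sum / count
Sum = 3 + 1 + 2 + 1 + 5 + 3 = 15
Mean = 15 / 6 = 2.5

2.5


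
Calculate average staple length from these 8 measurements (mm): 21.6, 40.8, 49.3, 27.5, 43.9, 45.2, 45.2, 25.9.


Formula: Mean = sum of lengths / count
Sum = 21.6 + 40.8 + 49.3 + 27.5 + 43.9 + 45.2 + 45.2 + 25.9
Sum = 299.4 mm
Mean = 299.4 / 8 = 37.43 mm

37.43 mm


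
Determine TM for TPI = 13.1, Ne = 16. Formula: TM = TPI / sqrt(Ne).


Formula: TM = TPI / sqrt(Ne)
Step 1: sqrt(Ne) = sqrt(16) = 4
Step 2: TM = 13.1 / 4 = 3.28

3.28 TM


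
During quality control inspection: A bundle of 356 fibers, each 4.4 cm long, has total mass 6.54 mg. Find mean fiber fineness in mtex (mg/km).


Formula: fineness (mtex) = mass (mg) / total length (km) = (mass_mg / total_length_m) * 1000
Step 1: Convert fiber length: 4.4 cm = 0.044 m
Step 2: Total fiber length = 356 * 0.044 = 15.664 m
Step 3: Linear density = 6.54 mg / 15.664 m = 0.4175 mg/m
Step 4: fineness = 0.4175 * 1000 = 417.5 mtex

417.5 mtex


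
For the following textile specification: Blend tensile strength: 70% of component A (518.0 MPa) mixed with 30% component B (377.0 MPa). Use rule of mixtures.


Formula: Blend property = (fraction_A * property_A) + (fraction_B * property_B)
Step 1: Contribution A = 70/100 * 518.0 MPa = 362.6 MPa
Step 2: Contribution B = 30/100 * 377.0 MPa = 113.1 MPa
Step 3: Blend tensile strength = 362.6 + 113.1 = 475.7 MPa

475.7 MPa


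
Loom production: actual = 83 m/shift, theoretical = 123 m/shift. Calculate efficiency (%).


Formula: Efficiency% = (Actual output / Theoretical output) * 100
Efficiency% = (83 / 123) * 100
Efficiency% = 0.674797 * 100 = 67.4797% ≈ 67.5%

67.5%


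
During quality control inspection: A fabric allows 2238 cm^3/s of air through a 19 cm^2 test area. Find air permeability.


Formula: Air Permeability = Airflow / Test Area
AP = 2238 cm^3/s / 19 cm^2
AP = 117.8 cm^3/s/cm^2

117.8 cm^3/s/cm^2


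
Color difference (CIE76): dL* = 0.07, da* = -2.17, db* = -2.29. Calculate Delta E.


Formula: Delta E = sqrt(dL*^2 + da*^2 + db*^2)
Step 1: dL*^2 = 0.07^2 = 0.0049
Step 2: da*^2 = (-2.17)^2 = 4.7089
Step 3: db*^2 = (-2.29)^2 = 5.2441
Step 4: Sum = 0.0049 + 4.7089 + 5.2441 = 9.9579
Step 5: Delta E = sqrt(9.9579) = 3.16

3.16 Delta E


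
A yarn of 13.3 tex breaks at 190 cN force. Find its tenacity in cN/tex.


Formula: Tenacity = Breaking force / Linear density
Tenacity = 190 cN / 13.3 tex
Tenacity = 14.29 cN/tex

14.29 cN/tex


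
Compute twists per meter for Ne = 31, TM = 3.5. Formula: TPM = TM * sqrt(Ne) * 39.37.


Formula: TPM = TM * sqrt(Ne) * 39.37
Step 1: sqrt(Ne) = sqrt(31) = 5.5678
Step 2: TM * sqrt(Ne) = 3.5 * 5.5678 = 19.4873
Step 3: TPM = 19.4873 * 39.37 = 767 twists/m

767 twists/m


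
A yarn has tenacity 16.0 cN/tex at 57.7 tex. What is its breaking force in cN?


Formula: Breaking force = Tenacity * Linear density
F = 16.0 cN/tex * 57.7 tex
F = 923.20 cN

923.20 cN


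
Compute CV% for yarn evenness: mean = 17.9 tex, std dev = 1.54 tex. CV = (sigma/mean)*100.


Formula: CV% = (standard deviation / mean) * 100
Step 1: Ratio = 1.54 / 17.9 = 0.086034
Step 2: CV% = 0.086034 * 100 = 8.6034% ≈ 8.6%

8.6%


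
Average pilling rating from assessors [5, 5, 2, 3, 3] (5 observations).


Formula: Mean = sum / count
Sum = 5 + 5 + 2 + 3 + 3 = 18
Mean = 18 / 5 = 3.6

3.6


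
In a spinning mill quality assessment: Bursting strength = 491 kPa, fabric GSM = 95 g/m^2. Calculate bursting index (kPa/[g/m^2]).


Formula: Bursting Index = Bursting Strength / Fabric GSM
BI = 491 kPa / 95 g/m^2
BI = 5.168 kPa/(g/m^2)

5.168 kPa/(g/m^2)


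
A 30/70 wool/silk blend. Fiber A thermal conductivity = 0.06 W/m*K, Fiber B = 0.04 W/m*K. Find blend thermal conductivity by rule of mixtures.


Formula: Blend property = (fraction_A * property_A) + (fraction_B * property_B)
Step 1: Contribution A = 30/100 * 0.06 W/m*K = 0.018 W/m*K
Step 2: Contribution B = 70/100 * 0.04 W/m*K = 0.028 W/m*K
Step 3: Blend thermal conductivity = 0.018 + 0.028 = 0.046 W/m*K

0.046 W/m*K


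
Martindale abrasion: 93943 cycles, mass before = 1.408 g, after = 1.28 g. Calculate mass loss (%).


Formula: Mass loss% = ((m_before - m_after) / m_before) * 100
Step 1: Mass loss = 1.408 - 1.28 = 0.128 g
Step 2: Ratio = 0.128 / 1.408 = 0.0909091
Step 3: Mass loss% = 0.0909091 * 100 = 9.09091% ≈ 9.09%

9.09%


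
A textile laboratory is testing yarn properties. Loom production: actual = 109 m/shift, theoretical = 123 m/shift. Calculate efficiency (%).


Formula: Efficiency% = (Actual output / Theoretical output) * 100
Efficiency% = (109 / 123) * 100
Efficiency% = 0.886179 * 100 = 88.6179% ≈ 88.6%

88.6%


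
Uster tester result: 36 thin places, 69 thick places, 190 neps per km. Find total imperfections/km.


Formula: Total = thin places + thick places + neps
Total = 36 + 69 + 190
Total = 295 imperfections/km

295 imperfections/km


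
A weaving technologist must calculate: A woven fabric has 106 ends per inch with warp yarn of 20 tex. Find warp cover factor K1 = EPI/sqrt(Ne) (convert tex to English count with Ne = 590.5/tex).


Formula: K1 = EPI / sqrt(Ne), with Ne = 590.5 / tex_warp
Step 1: Ne = 590.5 / 20 = 29.525
Step 2: sqrt(Ne) = sqrt(29.525) = 5.4337
Step 3: K1 = 106 / 5.4337 = 19.5

19.5


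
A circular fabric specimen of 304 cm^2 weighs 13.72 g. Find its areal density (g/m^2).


Formula: GSM = mass_g / area_m2
Step 1: Convert area: 304 cm^2 = 304 / 10000 = 0.0304 m^2
Step 2: GSM = 13.72 g / 0.0304 m^2 = 451.3 g/m^2

451.3 g/m^2


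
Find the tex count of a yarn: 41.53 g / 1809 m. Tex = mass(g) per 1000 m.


Formula: Tex = (mass_g / length_m) * 1000
Substituting: Tex = (41.53 / 1809) * 1000
Intermediate: 41.53 / 1809 = 0.02295744 g/m
Tex = 0.02295744 * 1000 = 22.96 tex

22.96 tex


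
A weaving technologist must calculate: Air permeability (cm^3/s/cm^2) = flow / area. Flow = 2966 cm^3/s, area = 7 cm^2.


Formula: Air Permeability = Airflow / Test Area
AP = 2966 cm^3/s / 7 cm^2
AP = 423.7 cm^3/s/cm^2

423.7 cm^3/s/cm^2


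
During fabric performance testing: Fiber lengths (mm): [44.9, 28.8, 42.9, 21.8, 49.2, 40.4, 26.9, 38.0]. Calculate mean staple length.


Formula: Mean = sum of lengths / count
Sum = 44.9 + 28.8 + 42.9 + 21.8 + 49.2 + 40.4 + 26.9 + 38.0
Sum = 292.9 mm
Mean = 292.9 / 8 = 36.61 mm

36.61 mm


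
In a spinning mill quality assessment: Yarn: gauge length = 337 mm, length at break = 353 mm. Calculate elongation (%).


Formula: Elongation (%) = ((L_break - L0) / L0) * 100
Step 1: Extension = 353 - 337 = 16 mm
Step 2: Elongation = (16 / 337) * 100
Step 3: Elongation = 0.047478 * 100 = 4.7478% ≈ 4.7%

4.7%


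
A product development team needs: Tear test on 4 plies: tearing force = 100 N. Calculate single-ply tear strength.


Formula: Per-ply strength = Total force / Number of plies
Per-ply = 100 N / 4
Per-ply = 25 N

25 N


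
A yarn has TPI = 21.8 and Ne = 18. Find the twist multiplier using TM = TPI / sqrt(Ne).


Formula: TM = TPI / sqrt(Ne)
Step 1: sqrt(Ne) = sqrt(18) = 4.2426
Step 2: TM = 21.8 / 4.2426 = 5.14

5.14 TM


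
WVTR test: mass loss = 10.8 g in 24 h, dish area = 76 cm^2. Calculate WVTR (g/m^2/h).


Formula: WVTR = mass_loss / (area * time)
Step 1: Convert area: 76 cm^2 = 0.0076 m^2
Step 2: WVTR = 10.8 g / (0.0076 m^2 * 24 h)
Step 3: WVTR = 10.8 / 0.1824 = 59.2 g/m^2/h

59.2 g/m^2/h


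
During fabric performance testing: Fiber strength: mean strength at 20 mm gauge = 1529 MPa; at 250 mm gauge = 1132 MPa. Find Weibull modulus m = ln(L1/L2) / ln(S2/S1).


Formula: m = ln(L1/L2) / ln(S2/S1)
Step 1: ln(L1/L2) = ln(20/250) = -2.52573
Step 2: S2/S1 = 1132/1529 = 0.74035
Step 3: ln(S2/S1) = ln(0.74035) = -0.30063
Step 4: m = -2.52573 / -0.30063 = 8.40

8.40 (Weibull m)


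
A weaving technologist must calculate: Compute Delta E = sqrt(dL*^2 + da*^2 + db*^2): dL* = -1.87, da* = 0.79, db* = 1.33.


Formula: Delta E = sqrt(dL*^2 + da*^2 + db*^2)
Step 1: dL*^2 = (-1.87)^2 = 3.4969
Step 2: da*^2 = 0.79^2 = 0.6241
Step 3: db*^2 = 1.33^2 = 1.7689
Step 4: Sum = 3.4969 + 0.6241 + 1.7689 = 5.8899
Step 5: Delta E = sqrt(5.8899) = 2.43

2.43 Delta E


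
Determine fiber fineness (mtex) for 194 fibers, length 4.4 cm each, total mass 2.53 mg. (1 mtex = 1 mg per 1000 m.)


Formula: fineness (mtex) = mass (mg) / total length (km) = (mass_mg / total_length_m) * 1000
Step 1: Convert fiber length: 4.4 cm = 0.044 m
Step 2: Total fiber length = 194 * 0.044 = 8.536 m
Step 3: Linear density = 2.53 mg / 8.536 m = 0.2964 mg/m
Step 4: fineness = 0.2964 * 1000 = 296.4 mtex

296.4 mtex


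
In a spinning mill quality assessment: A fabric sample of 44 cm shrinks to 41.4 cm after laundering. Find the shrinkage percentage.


Formula: Shrinkage% = ((L_before - L_after) / L_before) * 100
Step 1: Shrinkage = 44 - 41.4 = 2.6 cm
Step 2: Shrinkage% = (2.6 / 44) * 100
Step 3: Shrinkage% = 0.059091 * 100 = 5.9091% ≈ 5.9%

5.9%


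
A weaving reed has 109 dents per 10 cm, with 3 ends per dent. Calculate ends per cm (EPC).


Formula: EPC = (dents per 10 cm * ends per dent) / 10
Step 1: Total ends per 10 cm = 109 * 3 = 327
Step 2: EPC = 327 / 10 = 32.7 ends/cm

32.7 ends/cm


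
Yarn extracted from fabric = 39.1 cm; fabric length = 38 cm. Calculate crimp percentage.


Formula: Crimp% = ((L_yarn - L_fabric) / L_fabric) * 100
Step 1: Extension = 39.1 - 38 = 1.1 cm
Step 2: Crimp% = (1.1 / 38) * 100
Step 3: Crimp% = 0.028947 * 100 = 2.8947% ≈ 2.9%

2.9%


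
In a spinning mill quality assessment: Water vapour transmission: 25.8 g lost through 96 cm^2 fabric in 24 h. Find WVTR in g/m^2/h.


Formula: WVTR = mass_loss / (area * time)
Step 1: Convert area: 96 cm^2 = 0.0096 m^2
Step 2: WVTR = 25.8 g / (0.0096 m^2 * 24 h)
Step 3: WVTR = 25.8 / 0.2304 = 112.0 g/m^2/h

112.0 g/m^2/h


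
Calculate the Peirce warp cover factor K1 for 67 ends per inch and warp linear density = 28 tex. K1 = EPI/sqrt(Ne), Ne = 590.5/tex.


Formula: K1 = EPI / sqrt(Ne), with Ne = 590.5 / tex_warp
Step 1: Ne = 590.5 / 28 = 21.089
Step 2: sqrt(Ne) = sqrt(21.089) = 4.5923
Step 3: K1 = 67 / 4.5923 = 14.6

14.6


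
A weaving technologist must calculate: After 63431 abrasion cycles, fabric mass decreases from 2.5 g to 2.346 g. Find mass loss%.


Formula: Mass loss% = ((m_before - m_after) / m_before) * 100
Step 1: Mass loss = 2.5 - 2.346 = 0.154 g
Step 2: Ratio = 0.154 / 2.5 = 0.0616
Step 3: Mass loss% = 0.0616 * 100 = 6.16%

6.16%


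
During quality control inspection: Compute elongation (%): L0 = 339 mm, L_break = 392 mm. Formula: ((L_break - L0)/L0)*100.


Formula: Elongation (%) = ((L_break - L0) / L0) * 100
Step 1: Extension = 392 - 339 = 53 mm
Step 2: Elongation = (53 / 339) * 100
Step 3: Elongation = 0.156342 * 100 = 15.6342% ≈ 15.6%

15.6%


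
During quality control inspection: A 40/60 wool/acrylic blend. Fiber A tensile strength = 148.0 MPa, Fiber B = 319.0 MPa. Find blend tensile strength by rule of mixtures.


Formula: Blend property = (fraction_A * property_A) + (fraction_B * property_B)
Step 1: Contribution A = 40/100 * 148.0 MPa = 59.2 MPa
Step 2: Contribution B = 60/100 * 319.0 MPa = 191.4 MPa
Step 3: Blend tensile strength = 59.2 + 191.4 = 250.6 MPa

250.6 MPa


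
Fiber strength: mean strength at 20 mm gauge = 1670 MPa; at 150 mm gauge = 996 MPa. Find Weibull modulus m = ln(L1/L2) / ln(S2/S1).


Formula: m = ln(L1/L2) / ln(S2/S1)
Step 1: ln(L1/L2) = ln(20/150) = -2.01490
Step 2: S2/S1 = 996/1670 = 0.59641
Step 3: ln(S2/S1) = ln(0.59641) = -0.51683
Step 4: m = -2.01490 / -0.51683 = 3.90

3.90 (Weibull m)


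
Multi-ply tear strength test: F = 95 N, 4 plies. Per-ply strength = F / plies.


Formula: Per-ply strength = Total force / Number of plies
Per-ply = 95 N / 4
Per-ply = 23.75 N

23.75 N


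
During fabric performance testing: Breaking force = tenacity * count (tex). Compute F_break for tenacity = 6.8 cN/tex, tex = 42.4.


Formula: Breaking force = Tenacity * Linear density
F = 6.8 cN/tex * 42.4 tex
F = 288.32 cN

288.32 cN


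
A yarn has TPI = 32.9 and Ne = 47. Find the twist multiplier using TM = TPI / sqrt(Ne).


Formula: TM = TPI / sqrt(Ne)
Step 1: sqrt(Ne) = sqrt(47) = 6.8557
Step 2: TM = 32.9 / 6.8557 = 4.80

4.80 TM


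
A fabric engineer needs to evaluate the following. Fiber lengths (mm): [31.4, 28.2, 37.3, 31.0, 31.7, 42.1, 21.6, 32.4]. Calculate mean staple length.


Formula: Mean = sum of lengths / count
Sum = 31.4 + 28.2 + 37.3 + 31.0 + 31.7 + 42.1 + 21.6 + 32.4
Sum = 255.7 mm
Mean = 255.7 / 8 = 31.96 mm

31.96 mm


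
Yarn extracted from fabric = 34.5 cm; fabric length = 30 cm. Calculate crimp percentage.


Formula: Crimp% = ((L_yarn - L_fabric) / L_fabric) * 100
Step 1: Extension = 34.5 - 30 = 4.5 cm
Step 2: Crimp% = (4.5 / 30) * 100
Step 3: Crimp% = 0.15 * 100 = 15.0%

15.0%


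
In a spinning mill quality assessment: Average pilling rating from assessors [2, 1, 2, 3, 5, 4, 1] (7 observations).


Formula: Mean = sum / count
Sum = 2 + 1 + 2 + 3 + 5 + 4 + 1 = 18
Mean = 18 / 7 = 2.6

2.6


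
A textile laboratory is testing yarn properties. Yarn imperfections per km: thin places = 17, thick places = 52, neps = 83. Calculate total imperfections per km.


Formula: Total = thin places + thick places + neps
Total = 17 + 52 + 83
Total = 152 imperfections/km

152 imperfections/km


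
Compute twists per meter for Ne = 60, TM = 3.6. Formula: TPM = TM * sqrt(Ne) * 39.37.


Formula: TPM = TM * sqrt(Ne) * 39.37
Step 1: sqrt(Ne) = sqrt(60) = 7.746
Step 2: TM * sqrt(Ne) = 3.6 * 7.746 = 27.8856
Step 3: TPM = 27.8856 * 39.37 = 1098 twists/m

1098 twists/m


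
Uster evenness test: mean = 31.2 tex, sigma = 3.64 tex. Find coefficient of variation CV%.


Formula: CV% = (standard deviation / mean) * 100
Step 1: Ratio = 3.64 / 31.2 = 0.116667
Step 2: CV% = 0.116667 * 100 = 11.6667% ≈ 11.7%

11.7%


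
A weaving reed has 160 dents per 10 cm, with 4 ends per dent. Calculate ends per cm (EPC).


Formula: EPC = (dents per 10 cm * ends per dent) / 10
Step 1: Total ends per 10 cm = 160 * 4 = 640
Step 2: EPC = 640 / 10 = 64.0 ends/cm

64.0 ends/cm


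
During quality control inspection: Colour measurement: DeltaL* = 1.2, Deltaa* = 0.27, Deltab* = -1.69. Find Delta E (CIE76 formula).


Formula: Delta E = sqrt(dL*^2 + da*^2 + db*^2)
Step 1: dL*^2 = 1.2^2 = 1.44
Step 2: da*^2 = 0.27^2 = 0.0729
Step 3: db*^2 = (-1.69)^2 = 2.8561
Step 4: Sum = 1.44 + 0.0729 + 2.8561 = 4.369
Step 5: Delta E = sqrt(4.369) = 2.09

2.09 Delta E


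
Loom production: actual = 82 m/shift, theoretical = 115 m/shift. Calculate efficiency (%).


Formula: Efficiency% = (Actual output / Theoretical output) * 100
Efficiency% = (82 / 115) * 100
Efficiency% = 0.713043 * 100 = 71.3043% ≈ 71.3%

71.3%


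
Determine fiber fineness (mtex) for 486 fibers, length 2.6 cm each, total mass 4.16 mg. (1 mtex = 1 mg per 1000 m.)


Formula: fineness (mtex) = mass (mg) / total length (km) = (mass_mg / total_length_m) * 1000
Step 1: Convert fiber length: 2.6 cm = 0.026 m
Step 2: Total fiber length = 486 * 0.026 = 12.636 m
Step 3: Linear density = 4.16 mg / 12.636 m = 0.3292 mg/m
Step 4: fineness = 0.3292 * 1000 = 329.2 mtex

329.2 mtex


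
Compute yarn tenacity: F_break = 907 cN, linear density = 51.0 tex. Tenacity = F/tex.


Formula: Tenacity = Breaking force / Linear density
Tenacity = 907 cN / 51.0 tex
Tenacity = 17.78 cN/tex

17.78 cN/tex


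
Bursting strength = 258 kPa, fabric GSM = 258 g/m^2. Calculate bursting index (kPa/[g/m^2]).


Formula: Bursting Index = Bursting Strength / Fabric GSM
BI = 258 kPa / 258 g/m^2
BI = 1.000 kPa/(g/m^2)

1.000 kPa/(g/m^2)


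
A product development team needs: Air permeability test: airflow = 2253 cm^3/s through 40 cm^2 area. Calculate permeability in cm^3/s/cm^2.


Formula: Air Permeability = Airflow / Test Area
AP = 2253 cm^3/s / 40 cm^2
AP = 56.3 cm^3/s/cm^2

56.3 cm^3/s/cm^2


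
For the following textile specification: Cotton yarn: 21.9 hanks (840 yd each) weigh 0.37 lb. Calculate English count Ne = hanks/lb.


Formula: Ne = hanks / mass_lb
Substituting: Ne = 21.9 / 0.37
Ne = 59.2

59.2 Ne


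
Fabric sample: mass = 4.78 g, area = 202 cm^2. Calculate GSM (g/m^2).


Formula: GSM = mass_g / area_m2
Step 1: Convert area: 202 cm^2 = 202 / 10000 = 0.0202 m^2
Step 2: GSM = 4.78 g / 0.0202 m^2 = 236.6 g/m^2

236.6 g/m^2


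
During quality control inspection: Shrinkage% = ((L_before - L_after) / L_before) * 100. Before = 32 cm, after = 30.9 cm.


Formula: Shrinkage% = ((L_before - L_after) / L_before) * 100
Step 1: Shrinkage = 32 - 30.9 = 1.1 cm
Step 2: Shrinkage% = (1.1 / 32) * 100
Step 3: Shrinkage% = 0.034375 * 100 = 3.4375% ≈ 3.4%

3.4%


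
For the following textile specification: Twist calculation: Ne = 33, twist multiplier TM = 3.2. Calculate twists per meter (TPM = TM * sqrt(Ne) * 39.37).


Formula: TPM = TM * sqrt(Ne) * 39.37
Step 1: sqrt(Ne) = sqrt(33) = 5.7446
Step 2: TM * sqrt(Ne) = 3.2 * 5.7446 = 18.3827
Step 3: TPM = 18.3827 * 39.37 = 724 twists/m

724 twists/m


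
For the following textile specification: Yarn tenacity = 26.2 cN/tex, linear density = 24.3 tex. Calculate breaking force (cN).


Formula: Breaking force = Tenacity * Linear density
F = 26.2 cN/tex * 24.3 tex
F = 636.66 cN

636.66 cN


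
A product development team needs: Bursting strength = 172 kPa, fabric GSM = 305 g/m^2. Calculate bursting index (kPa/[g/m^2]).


Formula: Bursting Index = Bursting Strength / Fabric GSM
BI = 172 kPa / 305 g/m^2
BI = 0.564 kPa/(g/m^2)

0.564 kPa/(g/m^2)


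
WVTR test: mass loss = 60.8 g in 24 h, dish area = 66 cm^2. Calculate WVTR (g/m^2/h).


Formula: WVTR = mass_loss / (area * time)
Step 1: Convert area: 66 cm^2 = 0.0066 m^2
Step 2: WVTR = 60.8 g / (0.0066 m^2 * 24 h)
Step 3: WVTR = 60.8 / 0.1584 = 383.8 g/m^2/h

383.8 g/m^2/h


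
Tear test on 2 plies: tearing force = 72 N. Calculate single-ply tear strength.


Formula: Per-ply strength = Total force / Number of plies
Per-ply = 72 N / 2
Per-ply = 36 N

36 N


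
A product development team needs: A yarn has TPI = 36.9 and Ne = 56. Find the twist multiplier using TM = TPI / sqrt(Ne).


Formula: TM = TPI / sqrt(Ne)
Step 1: sqrt(Ne) = sqrt(56) = 7.4833
Step 2: TM = 36.9 / 7.4833 = 4.93

4.93 TM


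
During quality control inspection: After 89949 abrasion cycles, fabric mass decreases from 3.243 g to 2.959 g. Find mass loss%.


Formula: Mass loss% = ((m_before - m_after) / m_before) * 100
Step 1: Mass loss = 3.243 - 2.959 = 0.284 g
Step 2: Ratio = 0.284 / 3.243 = 0.0875732
Step 3: Mass loss% = 0.0875732 * 100 = 8.75732% ≈ 8.76%

8.76%


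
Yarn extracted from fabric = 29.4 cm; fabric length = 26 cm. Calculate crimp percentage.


Formula: Crimp% = ((L_yarn - L_fabric) / L_fabric) * 100
Step 1: Extension = 29.4 - 26 = 3.4 cm
Step 2: Crimp% = (3.4 / 26) * 100
Step 3: Crimp% = 0.130769 * 100 = 13.0769% ≈ 13.1%

13.1%


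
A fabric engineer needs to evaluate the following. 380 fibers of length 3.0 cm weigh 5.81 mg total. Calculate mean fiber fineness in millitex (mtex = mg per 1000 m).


Formula: fineness (mtex) = mass (mg) / total length (km) = (mass_mg / total_length_m) * 1000
Step 1: Convert fiber length: 3.0 cm = 0.03 m
Step 2: Total fiber length = 380 * 0.03 = 11.4 m
Step 3: Linear density = 5.81 mg / 11.4 m = 0.5096 mg/m
Step 4: fineness = 0.5096 * 1000 = 509.6 mtex

509.6 mtex


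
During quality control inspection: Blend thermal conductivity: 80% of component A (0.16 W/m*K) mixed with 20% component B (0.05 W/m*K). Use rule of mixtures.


Formula: Blend property = (fraction_A * property_A) + (fraction_B * property_B)
Step 1: Contribution A = 80/100 * 0.16 W/m*K = 0.128 W/m*K
Step 2: Contribution B = 20/100 * 0.05 W/m*K = 0.01 W/m*K
Step 3: Blend thermal conductivity = 0.128 + 0.01 = 0.138 W/m*K

0.138 W/m*K


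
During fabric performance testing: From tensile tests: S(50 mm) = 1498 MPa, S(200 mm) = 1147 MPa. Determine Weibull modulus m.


Formula: m = ln(L1/L2) / ln(S2/S1)
Step 1: ln(L1/L2) = ln(50/200) = -1.38629
Step 2: S2/S1 = 1147/1498 = 0.76569
Step 3: ln(S2/S1) = ln(0.76569) = -0.26698
Step 4: m = -1.38629 / -0.26698 = 5.19

5.19 (Weibull m)


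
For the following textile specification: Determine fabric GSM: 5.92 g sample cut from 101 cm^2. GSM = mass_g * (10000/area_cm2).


Formula: GSM = mass_g / area_m2
Step 1: Convert area: 101 cm^2 = 101 / 10000 = 0.0101 m^2
Step 2: GSM = 5.92 g / 0.0101 m^2 = 586.1 g/m^2

586.1 g/m^2


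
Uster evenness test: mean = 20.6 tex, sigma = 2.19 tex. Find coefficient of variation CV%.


Formula: CV% = (standard deviation / mean) * 100
Step 1: Ratio = 2.19 / 20.6 = 0.106311
Step 2: CV% = 0.106311 * 100 = 10.6311% ≈ 10.6%

10.6%


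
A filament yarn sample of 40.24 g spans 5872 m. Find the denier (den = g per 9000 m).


Formula: den = (mass_g / length_m) * 9000
Substituting: den = (40.24 / 5872) * 9000
Intermediate: 40.24 / 5872 = 0.00685286 g/m
den = 0.00685286 * 9000 = 61.7 denier

61.7 denier


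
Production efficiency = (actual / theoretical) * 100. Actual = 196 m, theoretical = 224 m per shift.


Formula: Efficiency% = (Actual output / Theoretical output) * 100
Efficiency% = (196 / 224) * 100
Efficiency% = 0.875 * 100 = 87.5%

87.5%


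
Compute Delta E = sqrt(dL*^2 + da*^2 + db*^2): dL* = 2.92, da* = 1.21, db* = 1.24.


Formula: Delta E = sqrt(dL*^2 + da*^2 + db*^2)
Step 1: dL*^2 = 2.92^2 = 8.5264
Step 2: da*^2 = 1.21^2 = 1.4641
Step 3: db*^2 = 1.24^2 = 1.5376
Step 4: Sum = 8.5264 + 1.4641 + 1.5376 = 11.5281
Step 5: Delta E = sqrt(11.5281) = 3.4

3.4 Delta E


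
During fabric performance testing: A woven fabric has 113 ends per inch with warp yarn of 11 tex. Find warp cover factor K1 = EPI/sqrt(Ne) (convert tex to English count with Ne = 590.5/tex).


Formula: K1 = EPI / sqrt(Ne), with Ne = 590.5 / tex_warp
Step 1: Ne = 590.5 / 11 = 53.682
Step 2: sqrt(Ne) = sqrt(53.682) = 7.3268
Step 3: K1 = 113 / 7.3268 = 15.4

15.4


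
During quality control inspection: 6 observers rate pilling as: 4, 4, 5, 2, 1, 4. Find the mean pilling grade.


Formula: Mean = sum / count
Sum = 4 + 4 + 5 + 2 + 1 + 4 = 20
Mean = 20 / 6 = 3.3

3.3


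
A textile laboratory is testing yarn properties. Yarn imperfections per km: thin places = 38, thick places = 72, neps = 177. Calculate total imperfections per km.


Formula: Total = thin places + thick places + neps
Total = 38 + 72 + 177
Total = 287 imperfections/km

287 imperfections/km


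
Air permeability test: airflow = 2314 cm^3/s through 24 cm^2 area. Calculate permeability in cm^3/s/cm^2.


Formula: Air Permeability = Airflow / Test Area
AP = 2314 cm^3/s / 24 cm^2
AP = 96.4 cm^3/s/cm^2

96.4 cm^3/s/cm^2


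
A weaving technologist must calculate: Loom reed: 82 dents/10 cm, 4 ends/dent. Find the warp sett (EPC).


Formula: EPC = (dents per 10 cm * ends per dent) / 10
Step 1: Total ends per 10 cm = 82 * 4 = 328
Step 2: EPC = 328 / 10 = 32.8 ends/cm

32.8 ends/cm


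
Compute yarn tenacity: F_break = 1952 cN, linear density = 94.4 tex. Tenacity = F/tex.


Formula: Tenacity = Breaking force / Linear density
Tenacity = 1952 cN / 94.4 tex
Tenacity = 20.68 cN/tex

20.68 cN/tex


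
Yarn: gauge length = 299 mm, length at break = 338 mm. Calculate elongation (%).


Formula: Elongation (%) = ((L_break - L0) / L0) * 100
Step 1: Extension = 338 - 299 = 39 mm
Step 2: Elongation = (39 / 299) * 100
Step 3: Elongation = 0.130435 * 100 = 13.0435% ≈ 13.0%

13.0%


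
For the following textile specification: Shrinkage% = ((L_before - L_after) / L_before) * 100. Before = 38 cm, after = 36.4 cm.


Formula: Shrinkage% = ((L_before - L_after) / L_before) * 100
Step 1: Shrinkage = 38 - 36.4 = 1.6 cm
Step 2: Shrinkage% = (1.6 / 38) * 100
Step 3: Shrinkage% = 0.042105 * 100 = 4.2105% ≈ 4.2%

4.2%


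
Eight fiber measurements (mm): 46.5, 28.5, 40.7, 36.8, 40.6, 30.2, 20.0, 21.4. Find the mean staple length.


Formula: Mean = sum of lengths / count
Sum = 46.5 + 28.5 + 40.7 + 36.8 + 40.6 + 30.2 + 20.0 + 21.4
Sum = 264.7 mm
Mean = 264.7 / 8 = 33.09 mm

33.09 mm


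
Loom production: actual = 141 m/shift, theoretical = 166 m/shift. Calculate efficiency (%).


Formula: Efficiency% = (Actual output / Theoretical output) * 100
Efficiency% = (141 / 166) * 100
Efficiency% = 0.849398 * 100 = 84.9398% ≈ 84.9%

84.9%


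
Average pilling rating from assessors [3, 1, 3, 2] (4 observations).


Formula: Mean = sum / count
Sum = 3 + 1 + 3 + 2 = 9
Mean = 9 / 4 = 2.3

2.3


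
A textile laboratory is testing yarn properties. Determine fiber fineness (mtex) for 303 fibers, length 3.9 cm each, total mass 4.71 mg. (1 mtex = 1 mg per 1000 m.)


Formula: fineness (mtex) = mass (mg) / total length (km) = (mass_mg / total_length_m) * 1000
Step 1: Convert fiber length: 3.9 cm = 0.039 m
Step 2: Total fiber length = 303 * 0.039 = 11.817 m
Step 3: Linear density = 4.71 mg / 11.817 m = 0.3986 mg/m
Step 4: fineness = 0.3986 * 1000 = 398.6 mtex

398.6 mtex


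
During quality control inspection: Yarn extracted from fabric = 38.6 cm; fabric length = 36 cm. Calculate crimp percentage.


Formula: Crimp% = ((L_yarn - L_fabric) / L_fabric) * 100
Step 1: Extension = 38.6 - 36 = 2.6 cm
Step 2: Crimp% = (2.6 / 36) * 100
Step 3: Crimp% = 0.072222 * 100 = 7.2222% ≈ 7.2%

7.2%


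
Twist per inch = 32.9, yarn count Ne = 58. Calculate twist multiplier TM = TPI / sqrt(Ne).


Formula: TM = TPI / sqrt(Ne)
Step 1: sqrt(Ne) = sqrt(58) = 7.6158
Step 2: TM = 32.9 / 7.6158 = 4.32

4.32 TM


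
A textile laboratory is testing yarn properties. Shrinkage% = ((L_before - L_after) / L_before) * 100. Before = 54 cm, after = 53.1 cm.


Formula: Shrinkage% = ((L_before - L_after) / L_before) * 100
Step 1: Shrinkage = 54 - 53.1 = 0.9 cm
Step 2: Shrinkage% = (0.9 / 54) * 100
Step 3: Shrinkage% = 0.016667 * 100 = 1.6667% ≈ 1.7%

1.7%


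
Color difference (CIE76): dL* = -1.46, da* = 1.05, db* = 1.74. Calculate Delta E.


Formula: Delta E = sqrt(dL*^2 + da*^2 + db*^2)
Step 1: dL*^2 = (-1.46)^2 = 2.1316
Step 2: da*^2 = 1.05^2 = 1.1025
Step 3: db*^2 = 1.74^2 = 3.0276
Step 4: Sum = 2.1316 + 1.1025 + 3.0276 = 6.2617
Step 5: Delta E = sqrt(6.2617) = 2.5

2.5 Delta E


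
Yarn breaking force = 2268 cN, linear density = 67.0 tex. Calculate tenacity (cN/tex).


Formula: Tenacity = Breaking force / Linear density
Tenacity = 2268 cN / 67.0 tex
Tenacity = 33.85 cN/tex

33.85 cN/tex


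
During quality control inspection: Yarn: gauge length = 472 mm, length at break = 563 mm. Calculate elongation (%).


Formula: Elongation (%) = ((L_break - L0) / L0) * 100
Step 1: Extension = 563 - 472 = 91 mm
Step 2: Elongation = (91 / 472) * 100
Step 3: Elongation = 0.192797 * 100 = 19.2797% ≈ 19.3%

19.3%


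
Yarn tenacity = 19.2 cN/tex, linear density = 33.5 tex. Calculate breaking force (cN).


Formula: Breaking force = Tenacity * Linear density
F = 19.2 cN/tex * 33.5 tex
F = 643.20 cN

643.20 cN


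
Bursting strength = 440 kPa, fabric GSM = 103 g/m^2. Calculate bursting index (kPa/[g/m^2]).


Formula: Bursting Index = Bursting Strength / Fabric GSM
BI = 440 kPa / 103 g/m^2
BI = 4.272 kPa/(g/m^2)

4.272 kPa/(g/m^2)


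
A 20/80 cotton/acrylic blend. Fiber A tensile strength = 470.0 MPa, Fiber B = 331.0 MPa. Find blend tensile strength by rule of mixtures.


Formula: Blend property = (fraction_A * property_A) + (fraction_B * property_B)
Step 1: Contribution A = 20/100 * 470.0 MPa = 94.0 MPa
Step 2: Contribution B = 80/100 * 331.0 MPa = 264.8 MPa
Step 3: Blend tensile strength = 94.0 + 264.8 = 358.8 MPa

358.8 MPa


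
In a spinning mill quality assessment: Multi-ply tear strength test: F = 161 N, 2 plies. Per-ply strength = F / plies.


Formula: Per-ply strength = Total force / Number of plies
Per-ply = 161 N / 2
Per-ply = 80.5 N

80.5 N


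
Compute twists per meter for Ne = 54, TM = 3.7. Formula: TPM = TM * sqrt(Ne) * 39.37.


Formula: TPM = TM * sqrt(Ne) * 39.37
Step 1: sqrt(Ne) = sqrt(54) = 7.3485
Step 2: TM * sqrt(Ne) = 3.7 * 7.3485 = 27.1895
Step 3: TPM = 27.1895 * 39.37 = 1070 twists/m

1070 twists/m


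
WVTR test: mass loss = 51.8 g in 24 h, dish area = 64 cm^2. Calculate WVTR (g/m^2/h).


Formula: WVTR = mass_loss / (area * time)
Step 1: Convert area: 64 cm^2 = 0.0064 m^2
Step 2: WVTR = 51.8 g / (0.0064 m^2 * 24 h)
Step 3: WVTR = 51.8 / 0.1536 = 337.2 g/m^2/h

337.2 g/m^2/h


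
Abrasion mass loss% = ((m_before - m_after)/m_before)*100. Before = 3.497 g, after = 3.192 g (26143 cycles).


Formula: Mass loss% = ((m_before - m_after) / m_before) * 100
Step 1: Mass loss = 3.497 - 3.192 = 0.305 g
Step 2: Ratio = 0.305 / 3.497 = 0.0872176
Step 3: Mass loss% = 0.0872176 * 100 = 8.72176% ≈ 8.72%

8.72%


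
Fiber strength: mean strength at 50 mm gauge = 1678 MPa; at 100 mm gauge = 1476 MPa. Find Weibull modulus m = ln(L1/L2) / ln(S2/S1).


Formula: m = ln(L1/L2) / ln(S2/S1)
Step 1: ln(L1/L2) = ln(50/100) = -0.69315
Step 2: S2/S1 = 1476/1678 = 0.87962
Step 3: ln(S2/S1) = ln(0.87962) = -0.12827
Step 4: m = -0.69315 / -0.12827 = 5.40

5.40 (Weibull m)


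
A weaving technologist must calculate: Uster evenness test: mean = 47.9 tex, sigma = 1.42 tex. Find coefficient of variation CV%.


Formula: CV% = (standard deviation / mean) * 100
Step 1: Ratio = 1.42 / 47.9 = 0.029645
Step 2: CV% = 0.029645 * 100 = 2.9645% ≈ 3.0%

3.0%


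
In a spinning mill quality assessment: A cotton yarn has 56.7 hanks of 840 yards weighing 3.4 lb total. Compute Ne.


Formula: Ne = hanks / mass_lb
Substituting: Ne = 56.7 / 3.4
Ne = 16.7

16.7 Ne


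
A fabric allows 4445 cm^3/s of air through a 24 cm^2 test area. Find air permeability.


Formula: Air Permeability = Airflow / Test Area
AP = 4445 cm^3/s / 24 cm^2
AP = 185.2 cm^3/s/cm^2

185.2 cm^3/s/cm^2


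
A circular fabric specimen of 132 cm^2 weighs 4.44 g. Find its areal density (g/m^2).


Formula: GSM = mass_g / area_m2
Step 1: Convert area: 132 cm^2 = 132 / 10000 = 0.0132 m^2
Step 2: GSM = 4.44 g / 0.0132 m^2 = 336.4 g/m^2

336.4 g/m^2


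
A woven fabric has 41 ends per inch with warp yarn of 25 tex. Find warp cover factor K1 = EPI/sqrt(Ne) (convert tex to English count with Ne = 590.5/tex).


Formula: K1 = EPI / sqrt(Ne), with Ne = 590.5 / tex_warp
Step 1: Ne = 590.5 / 25 = 23.62
Step 2: sqrt(Ne) = sqrt(23.62) = 4.86
Step 3: K1 = 41 / 4.86 = 8.4

8.4


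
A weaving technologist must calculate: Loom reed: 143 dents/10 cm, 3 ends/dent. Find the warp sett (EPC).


Formula: EPC = (dents per 10 cm * ends per dent) / 10
Step 1: Total ends per 10 cm = 143 * 3 = 429
Step 2: EPC = 429 / 10 = 42.9 ends/cm

42.9 ends/cm


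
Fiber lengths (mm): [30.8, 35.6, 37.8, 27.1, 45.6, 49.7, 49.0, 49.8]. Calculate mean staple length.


Formula: Mean = sum of lengths / count
Sum = 30.8 + 35.6 + 37.8 + 27.1 + 45.6 + 49.7 + 49.0 + 49.8
Sum = 325.4 mm
Mean = 325.4 / 8 = 40.68 mm

40.68 mm


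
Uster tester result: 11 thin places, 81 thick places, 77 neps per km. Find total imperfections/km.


Formula: Total = thin places + thick places + neps
Total = 11 + 81 + 77
Total = 169 imperfections/km

169 imperfections/km


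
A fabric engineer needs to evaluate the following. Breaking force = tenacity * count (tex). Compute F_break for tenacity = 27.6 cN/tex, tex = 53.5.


Formula: Breaking force = Tenacity * Linear density
F = 27.6 cN/tex * 53.5 tex
F = 1476.60 cN

1476.60 cN


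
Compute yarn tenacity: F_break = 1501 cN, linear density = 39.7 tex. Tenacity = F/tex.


Formula: Tenacity = Breaking force / Linear density
Tenacity = 1501 cN / 39.7 tex
Tenacity = 37.81 cN/tex

37.81 cN/tex


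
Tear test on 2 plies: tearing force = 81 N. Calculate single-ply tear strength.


Formula: Per-ply strength = Total force / Number of plies
Per-ply = 81 N / 2
Per-ply = 40.5 N

40.5 N


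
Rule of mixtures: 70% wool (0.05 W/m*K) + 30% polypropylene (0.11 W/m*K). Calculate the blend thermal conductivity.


Formula: Blend property = (fraction_A * property_A) + (fraction_B * property_B)
Step 1: Contribution A = 70/100 * 0.05 W/m*K = 0.035 W/m*K
Step 2: Contribution B = 30/100 * 0.11 W/m*K = 0.033 W/m*K
Step 3: Blend thermal conductivity = 0.035 + 0.033 = 0.068 W/m*K

0.068 W/m*K


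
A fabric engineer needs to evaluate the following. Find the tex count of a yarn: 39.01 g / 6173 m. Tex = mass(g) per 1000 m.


Formula: Tex = (mass_g / length_m) * 1000
Substituting: Tex = (39.01 / 6173) * 1000
Intermediate: 39.01 / 6173 = 0.00631946 g/m
Tex = 0.00631946 * 1000 = 6.32 tex

6.32 tex


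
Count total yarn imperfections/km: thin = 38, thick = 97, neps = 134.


Formula: Total = thin places + thick places + neps
Total = 38 + 97 + 134
Total = 269 imperfections/km

269 imperfections/km


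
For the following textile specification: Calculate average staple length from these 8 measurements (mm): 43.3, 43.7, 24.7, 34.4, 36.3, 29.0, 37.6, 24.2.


Formula: Mean = sum of lengths / count
Sum = 43.3 + 43.7 + 24.7 + 34.4 + 36.3 + 29.0 + 37.6 + 24.2
Sum = 273.2 mm
Mean = 273.2 / 8 = 34.15 mm

34.15 mm


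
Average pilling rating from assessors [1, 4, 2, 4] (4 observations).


Formula: Mean = sum / count
Sum = 1 + 4 + 2 + 4 = 11
Mean = 11 / 4 = 2.8

2.8


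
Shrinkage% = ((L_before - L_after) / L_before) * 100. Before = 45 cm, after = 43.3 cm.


Formula: Shrinkage% = ((L_before - L_after) / L_before) * 100
Step 1: Shrinkage = 45 - 43.3 = 1.7 cm
Step 2: Shrinkage% = (1.7 / 45) * 100
Step 3: Shrinkage% = 0.037778 * 100 = 3.7778% ≈ 3.8%

3.8%


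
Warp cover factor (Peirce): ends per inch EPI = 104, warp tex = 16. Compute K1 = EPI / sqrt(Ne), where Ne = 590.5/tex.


Formula: K1 = EPI / sqrt(Ne), with Ne = 590.5 / tex_warp
Step 1: Ne = 590.5 / 16 = 36.906
Step 2: sqrt(Ne) = sqrt(36.906) = 6.075
Step 3: K1 = 104 / 6.075 = 17.1

17.1


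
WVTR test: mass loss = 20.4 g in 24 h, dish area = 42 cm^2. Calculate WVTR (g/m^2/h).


Formula: WVTR = mass_loss / (area * time)
Step 1: Convert area: 42 cm^2 = 0.0042 m^2
Step 2: WVTR = 20.4 g / (0.0042 m^2 * 24 h)
Step 3: WVTR = 20.4 / 0.1008 = 202.4 g/m^2/h

202.4 g/m^2/h


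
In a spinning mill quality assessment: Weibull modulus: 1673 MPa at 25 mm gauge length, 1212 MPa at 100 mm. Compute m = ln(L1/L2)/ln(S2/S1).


Formula: m = ln(L1/L2) / ln(S2/S1)
Step 1: ln(L1/L2) = ln(25/100) = -1.38629
Step 2: S2/S1 = 1212/1673 = 0.72445
Step 3: ln(S2/S1) = ln(0.72445) = -0.32234
Step 4: m = -1.38629 / -0.32234 = 4.30

4.30 (Weibull m)


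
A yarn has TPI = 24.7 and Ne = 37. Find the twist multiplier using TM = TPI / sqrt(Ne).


Formula: TM = TPI / sqrt(Ne)
Step 1: sqrt(Ne) = sqrt(37) = 6.0828
Step 2: TM = 24.7 / 6.0828 = 4.06

4.06 TM


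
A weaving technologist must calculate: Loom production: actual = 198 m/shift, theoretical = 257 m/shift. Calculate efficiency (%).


Formula: Efficiency% = (Actual output / Theoretical output) * 100
Efficiency% = (198 / 257) * 100
Efficiency% = 0.770428 * 100 = 77.0428% ≈ 77.0%

77.0%


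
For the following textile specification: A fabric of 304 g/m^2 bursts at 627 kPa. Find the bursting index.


Formula: Bursting Index = Bursting Strength / Fabric GSM
BI = 627 kPa / 304 g/m^2
BI = 2.063 kPa/(g/m^2)

2.063 kPa/(g/m^2)


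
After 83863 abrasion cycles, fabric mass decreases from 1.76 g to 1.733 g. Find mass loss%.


Formula: Mass loss% = ((m_before - m_after) / m_before) * 100
Step 1: Mass loss = 1.76 - 1.733 = 0.027 g
Step 2: Ratio = 0.027 / 1.76 = 0.0153409
Step 3: Mass loss% = 0.0153409 * 100 = 1.53409% ≈ 1.53%

1.53%


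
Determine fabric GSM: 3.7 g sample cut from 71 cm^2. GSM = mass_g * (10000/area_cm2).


Formula: GSM = mass_g / area_m2
Step 1: Convert area: 71 cm^2 = 71 / 10000 = 0.0071 m^2
Step 2: GSM = 3.7 g / 0.0071 m^2 = 521.1 g/m^2

521.1 g/m^2


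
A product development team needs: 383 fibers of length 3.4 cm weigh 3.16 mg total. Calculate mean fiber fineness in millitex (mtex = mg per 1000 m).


Formula: fineness (mtex) = mass (mg) / total length (km) = (mass_mg / total_length_m) * 1000
Step 1: Convert fiber length: 3.4 cm = 0.034 m
Step 2: Total fiber length = 383 * 0.034 = 13.022 m
Step 3: Linear density = 3.16 mg / 13.022 m = 0.2427 mg/m
Step 4: fineness = 0.2427 * 1000 = 242.7 mtex

242.7 mtex


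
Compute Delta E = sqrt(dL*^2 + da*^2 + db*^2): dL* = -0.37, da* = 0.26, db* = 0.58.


Formula: Delta E = sqrt(dL*^2 + da*^2 + db*^2)
Step 1: dL*^2 = (-0.37)^2 = 0.1369
Step 2: da*^2 = 0.26^2 = 0.0676
Step 3: db*^2 = 0.58^2 = 0.3364
Step 4: Sum = 0.1369 + 0.0676 + 0.3364 = 0.5409
Step 5: Delta E = sqrt(0.5409) = 0.74

0.74 Delta E


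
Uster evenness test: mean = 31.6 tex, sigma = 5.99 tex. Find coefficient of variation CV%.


Formula: CV% = (standard deviation / mean) * 100
Step 1: Ratio = 5.99 / 31.6 = 0.189557
Step 2: CV% = 0.189557 * 100 = 18.9557% ≈ 19.0%

19.0%


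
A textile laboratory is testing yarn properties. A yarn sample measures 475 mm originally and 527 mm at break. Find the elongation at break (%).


Formula: Elongation (%) = ((L_break - L0) / L0) * 100
Step 1: Extension = 527 - 475 = 52 mm
Step 2: Elongation = (52 / 475) * 100
Step 3: Elongation = 0.109474 * 100 = 10.9474% ≈ 10.9%

10.9%


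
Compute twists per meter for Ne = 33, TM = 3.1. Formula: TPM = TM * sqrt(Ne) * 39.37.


Formula: TPM = TM * sqrt(Ne) * 39.37
Step 1: sqrt(Ne) = sqrt(33) = 5.7446
Step 2: TM * sqrt(Ne) = 3.1 * 5.7446 = 17.8083
Step 3: TPM = 17.8083 * 39.37 = 701 twists/m

701 twists/m


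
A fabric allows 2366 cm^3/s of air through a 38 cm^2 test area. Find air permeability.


Formula: Air Permeability = Airflow / Test Area
AP = 2366 cm^3/s / 38 cm^2
AP = 62.3 cm^3/s/cm^2

62.3 cm^3/s/cm^2


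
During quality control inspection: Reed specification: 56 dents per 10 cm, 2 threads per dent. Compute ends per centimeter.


Formula: EPC = (dents per 10 cm * ends per dent) / 10
Step 1: Total ends per 10 cm = 56 * 2 = 112
Step 2: EPC = 112 / 10 = 11.2 ends/cm

11.2 ends/cm


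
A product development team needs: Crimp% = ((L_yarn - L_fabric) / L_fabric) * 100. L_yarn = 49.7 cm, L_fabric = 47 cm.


Formula: Crimp% = ((L_yarn - L_fabric) / L_fabric) * 100
Step 1: Extension = 49.7 - 47 = 2.7 cm
Step 2: Crimp% = (2.7 / 47) * 100
Step 3: Crimp% = 0.057447 * 100 = 5.7447% ≈ 5.7%

5.7%


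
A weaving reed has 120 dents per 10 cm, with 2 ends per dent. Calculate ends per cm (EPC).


Formula: EPC = (dents per 10 cm * ends per dent) / 10
Step 1: Total ends per 10 cm = 120 * 2 = 240
Step 2: EPC = 240 / 10 = 24.0 ends/cm

24.0 ends/cm


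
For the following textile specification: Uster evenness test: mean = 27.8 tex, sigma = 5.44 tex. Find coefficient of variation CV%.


Formula: CV% = (standard deviation / mean) * 100
Step 1: Ratio = 5.44 / 27.8 = 0.195683
Step 2: CV% = 0.195683 * 100 = 19.5683% ≈ 19.6%

19.6%


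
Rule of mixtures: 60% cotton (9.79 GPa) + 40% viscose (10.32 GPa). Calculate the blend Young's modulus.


Formula: Blend property = (fraction_A * property_A) + (fraction_B * property_B)
Step 1: Contribution A = 60/100 * 9.79 GPa = 5.874 GPa
Step 2: Contribution B = 40/100 * 10.32 GPa = 4.128 GPa
Step 3: Blend Young's modulus = 5.874 + 4.128 = 10.002 GPa

10.002 GPa


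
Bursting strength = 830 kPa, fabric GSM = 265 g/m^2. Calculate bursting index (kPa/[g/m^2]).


Formula: Bursting Index = Bursting Strength / Fabric GSM
BI = 830 kPa / 265 g/m^2
BI = 3.132 kPa/(g/m^2)

3.132 kPa/(g/m^2)


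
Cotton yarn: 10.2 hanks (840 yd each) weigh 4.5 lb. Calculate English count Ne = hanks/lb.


Formula: Ne = hanks / mass_lb
Substituting: Ne = 10.2 / 4.5
Ne = 2.3

2.3 Ne


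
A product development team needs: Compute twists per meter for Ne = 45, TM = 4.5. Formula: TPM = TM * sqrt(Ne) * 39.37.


Formula: TPM = TM * sqrt(Ne) * 39.37
Step 1: sqrt(Ne) = sqrt(45) = 6.7082
Step 2: TM * sqrt(Ne) = 4.5 * 6.7082 = 30.1869
Step 3: TPM = 30.1869 * 39.37 = 1188 twists/m

1188 twists/m
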